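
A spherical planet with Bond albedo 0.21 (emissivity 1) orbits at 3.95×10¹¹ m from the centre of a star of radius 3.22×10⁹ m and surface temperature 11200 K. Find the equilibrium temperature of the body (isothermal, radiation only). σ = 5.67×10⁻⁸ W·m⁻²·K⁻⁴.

The star's surface emits σT_*⁴; at distance d the flux is S = σT_*⁴(R_*/d)².
S = 5.67×10⁻⁸·(11200)⁴·(3.22×10⁹/3.95×10¹¹)² = 59290 W/m².
For an isothermal sphere T⁴ = (1−a)S/(4σ) = 2.065×10¹¹ K⁴.

T ≈ 674 K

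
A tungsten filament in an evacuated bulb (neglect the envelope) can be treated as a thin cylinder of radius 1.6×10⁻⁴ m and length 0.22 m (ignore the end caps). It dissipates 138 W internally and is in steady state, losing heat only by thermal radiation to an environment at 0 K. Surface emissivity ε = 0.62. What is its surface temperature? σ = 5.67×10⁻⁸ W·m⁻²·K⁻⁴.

T ≈ 2050 K

Steady state: internal power = radiated power, P = εσA T⁴.
Radiating area A = 2πrL = 2.212×10⁻⁴ m².
T⁴ = P/(εσA) = 138/(0.62·5.67×10⁻⁸·2.212×10⁻⁴) = 1.775×10¹³ K⁴.
T = (1.775×10¹³)^(1/4).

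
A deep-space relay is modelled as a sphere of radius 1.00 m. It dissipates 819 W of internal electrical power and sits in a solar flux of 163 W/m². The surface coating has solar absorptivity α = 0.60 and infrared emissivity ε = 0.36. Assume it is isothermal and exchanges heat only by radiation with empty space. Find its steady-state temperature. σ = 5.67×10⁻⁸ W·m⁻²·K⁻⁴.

At steady state, absorbed solar power + internal power = radiated power.
Absorbed: α·S·A_cross = 0.60·163·3.142 = 307.2 W (cross-section πr²).
Total input = 307.2 + 819 = 1126 W.
Radiated: εσ·A_surf·T⁴ with A_surf = 4πr² = 12.57 m².
T⁴ = 1126/(0.36·5.67×10⁻⁸·12.57) = 4.391×10⁹ K⁴.

T ≈ 257 K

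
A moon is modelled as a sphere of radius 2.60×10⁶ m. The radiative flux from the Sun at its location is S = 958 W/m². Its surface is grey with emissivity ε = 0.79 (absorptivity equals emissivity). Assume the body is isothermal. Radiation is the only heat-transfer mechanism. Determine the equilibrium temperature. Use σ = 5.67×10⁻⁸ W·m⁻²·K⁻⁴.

At equilibrium, absorbed power = emitted power.
Absorbing cross-section = πr² = 2.124×10¹³ m²; emitting surface = 4πr² = 8.495×10¹³ m² (ratio 4).
εS·A_cross = εσ·A_surf·T⁴  ⇒  T⁴ = S/(4σ)   (ε cancels).
T⁴ = 958/(4·5.67×10⁻⁸) = 4.224×10⁹ K⁴.
T = (4.224×10⁹)^(1/4).

T ≈ 255 K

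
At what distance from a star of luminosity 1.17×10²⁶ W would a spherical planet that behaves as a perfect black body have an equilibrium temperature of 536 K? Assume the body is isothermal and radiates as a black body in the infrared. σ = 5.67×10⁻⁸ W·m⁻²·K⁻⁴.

d ≈ 2.23×10¹⁰ m

For an isothermal black-emitting sphere, (1−a)S·πr² = σ·4πr²·T⁴ ⇒ S = 4σT⁴/(1−a).
S = 4·5.67×10⁻⁸·(536)⁴/1.00 = 18720 W/m².
Flux falls as S = L/(4πd²), so d = √(L/(4πS)) = √(1.17×10²⁶/(4π·18720)).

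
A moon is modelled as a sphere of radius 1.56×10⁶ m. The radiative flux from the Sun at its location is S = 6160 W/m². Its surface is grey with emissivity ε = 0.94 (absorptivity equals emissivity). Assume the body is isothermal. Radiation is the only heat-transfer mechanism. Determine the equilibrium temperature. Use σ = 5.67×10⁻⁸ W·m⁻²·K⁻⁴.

T ≈ 406 K

At equilibrium, absorbed power = emitted power.
Absorbing cross-section = πr² = 7.645×10¹² m²; emitting surface = 4πr² = 3.058×10¹³ m² (ratio 4).
εS·A_cross = εσ·A_surf·T⁴  ⇒  T⁴ = S/(4σ)   (ε cancels).
T⁴ = 6160/(4·5.67×10⁻⁸) = 2.716×10¹⁰ K⁴.
T = (2.716×10¹⁰)^(1/4).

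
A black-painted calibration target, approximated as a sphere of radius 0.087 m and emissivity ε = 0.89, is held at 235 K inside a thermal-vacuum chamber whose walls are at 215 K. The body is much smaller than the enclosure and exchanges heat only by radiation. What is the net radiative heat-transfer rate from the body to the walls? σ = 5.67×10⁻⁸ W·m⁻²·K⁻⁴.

For a small grey body in a large enclosure: P_net = εσA(T_body⁴ − T_wall⁴).
A = 4πr² = 0.09511 m²; T_body⁴ − T_wall⁴ = 3.050×10⁹ − 2.137×10⁹ = 9.130×10⁸ K⁴.
|P_net| = 0.89·5.67×10⁻⁸·0.09511·9.130×10⁸.

P_net ≈ 4.38 W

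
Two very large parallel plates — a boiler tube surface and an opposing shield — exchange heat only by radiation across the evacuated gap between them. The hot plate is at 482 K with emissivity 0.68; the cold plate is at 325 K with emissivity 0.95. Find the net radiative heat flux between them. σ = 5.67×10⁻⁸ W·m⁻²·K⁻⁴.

For two infinite grey parallel plates, q = σ(T₁⁴ − T₂⁴)/(1/ε₁ + 1/ε₂ − 1).
T₁⁴ − T₂⁴ = 5.397×10¹⁰ − 1.116×10¹⁰ = 4.282×10¹⁰ K⁴.
1/ε₁ + 1/ε₂ − 1 = 1.471 + 1.053 − 1 = 1.523.
q = 5.67×10⁻⁸ × 4.282×10¹⁰ / 1.523.

q ≈ 1590 W/m²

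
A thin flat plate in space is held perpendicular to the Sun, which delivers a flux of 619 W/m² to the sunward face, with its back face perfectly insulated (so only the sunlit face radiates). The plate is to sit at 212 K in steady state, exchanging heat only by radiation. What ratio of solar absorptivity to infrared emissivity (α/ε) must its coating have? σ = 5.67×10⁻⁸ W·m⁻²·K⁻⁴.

Balance: αS·A = εσ·1A·T⁴ ⇒ α/ε = σT⁴/S.
α/ε = 5.67×10⁻⁸·(212)⁴/619 = 5.67×10⁻⁸·2.020×10⁹/619.

α/ε ≈ 0.185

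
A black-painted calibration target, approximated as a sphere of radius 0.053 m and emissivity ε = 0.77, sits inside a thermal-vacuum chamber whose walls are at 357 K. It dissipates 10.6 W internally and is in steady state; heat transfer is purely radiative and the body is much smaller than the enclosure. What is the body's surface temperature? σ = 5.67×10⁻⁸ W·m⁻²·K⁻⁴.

For a small grey body in a large enclosure, net radiated power = εσA(T⁴ − T_w⁴).
Steady state: P = εσA(T⁴ − T_w⁴) with A = 4πr² = 0.03530 m².
T⁴ = P/(εσA) + T_w⁴ = 10.6/(0.77·5.67×10⁻⁸·0.03530) + (357)⁴
    = 6.878×10⁹ + 1.624×10¹⁰ = 2.312×10¹⁰ K⁴.

T ≈ 390 K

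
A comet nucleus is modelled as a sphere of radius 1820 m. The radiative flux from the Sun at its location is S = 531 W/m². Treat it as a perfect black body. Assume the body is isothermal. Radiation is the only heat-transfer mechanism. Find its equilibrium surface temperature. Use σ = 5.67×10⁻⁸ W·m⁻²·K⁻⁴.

T ≈ 220 K

At equilibrium, absorbed power = emitted power.
Absorbing cross-section = πr² = 1.041×10⁷ m²; emitting surface = 4πr² = 4.162×10⁷ m² (ratio 4).
S·A_cross = εσ·A_surf·T⁴  ⇒  T⁴ = S/(4σ).
T⁴ = 1.00·531/(4·5.67×10⁻⁸) = 2.341×10⁹ K⁴.
T = (2.341×10⁹)^(1/4).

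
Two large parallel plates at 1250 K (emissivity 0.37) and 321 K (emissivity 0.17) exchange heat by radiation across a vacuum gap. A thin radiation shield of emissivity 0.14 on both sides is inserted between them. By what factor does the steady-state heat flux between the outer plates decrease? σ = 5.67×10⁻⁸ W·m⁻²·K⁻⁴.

factor ≈ 2.75

Without shield: q₀ = σΔ(T⁴)/(1/ε₁+1/ε₂−1) with denominator 7.585.
With shield the two gaps are in series; the resistances add: (1/ε₁+1/ε_s−1)+(1/ε_s+1/ε₂−1) = 8.846+12.03 = 20.87.
Heat-flux ratio q₀/q = 20.87/7.585.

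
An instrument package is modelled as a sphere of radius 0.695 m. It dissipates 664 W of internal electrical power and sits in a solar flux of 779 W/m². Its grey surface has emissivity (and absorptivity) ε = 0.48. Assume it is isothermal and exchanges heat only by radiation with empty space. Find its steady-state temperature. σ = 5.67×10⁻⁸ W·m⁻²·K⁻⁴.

At steady state, absorbed solar power + internal power = radiated power.
Absorbed: α·S·A_cross = 0.48·779·1.517 = 567.4 W (cross-section πr²).
Total input = 567.4 + 664 = 1231 W.
Radiated: εσ·A_surf·T⁴ with A_surf = 4πr² = 6.070 m².
T⁴ = 1231/(0.48·5.67×10⁻⁸·6.070) = 7.454×10⁹ K⁴.

T ≈ 294 K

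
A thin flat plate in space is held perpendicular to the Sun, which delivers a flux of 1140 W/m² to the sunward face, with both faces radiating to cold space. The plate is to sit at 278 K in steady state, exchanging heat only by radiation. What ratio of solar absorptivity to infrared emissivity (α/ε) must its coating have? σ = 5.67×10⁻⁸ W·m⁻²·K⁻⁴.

α/ε ≈ 0.594

Balance: αS·A = εσ·2A·T⁴ ⇒ α/ε = 2σT⁴/S.
α/ε = 2·5.67×10⁻⁸·(278)⁴/1140 = 2·5.67×10⁻⁸·5.973×10⁹/1140.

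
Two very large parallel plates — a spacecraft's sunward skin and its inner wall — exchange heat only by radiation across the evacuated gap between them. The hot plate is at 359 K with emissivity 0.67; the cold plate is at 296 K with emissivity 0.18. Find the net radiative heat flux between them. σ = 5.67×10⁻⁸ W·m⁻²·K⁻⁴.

For two infinite grey parallel plates, q = σ(T₁⁴ − T₂⁴)/(1/ε₁ + 1/ε₂ − 1).
T₁⁴ − T₂⁴ = 1.661×10¹⁰ − 7.677×10⁹ = 8.934×10⁹ K⁴.
1/ε₁ + 1/ε₂ − 1 = 1.493 + 5.556 − 1 = 6.048.
q = 5.67×10⁻⁸ × 8.934×10⁹ / 6.048.

q ≈ 83.8 W/m²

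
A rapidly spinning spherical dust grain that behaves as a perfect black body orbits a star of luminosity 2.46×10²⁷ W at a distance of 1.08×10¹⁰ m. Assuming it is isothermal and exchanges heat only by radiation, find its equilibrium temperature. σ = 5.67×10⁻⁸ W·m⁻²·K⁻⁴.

T ≈ 1650 K

First find the stellar flux at distance d: S = L/(4πd²) = 2.46×10²⁷/(4π·(1.08×10¹⁰)²) = 1.678×10⁶ W/m².
For an isothermal sphere, absorbed (1−a)S·πr² = emitted σ·4πr²·T⁴, so T⁴ = (1−a)S/(4σ).
T⁴ = 1.00·1.678×10⁶/(4·5.67×10⁻⁸) = 7.400×10¹² K⁴.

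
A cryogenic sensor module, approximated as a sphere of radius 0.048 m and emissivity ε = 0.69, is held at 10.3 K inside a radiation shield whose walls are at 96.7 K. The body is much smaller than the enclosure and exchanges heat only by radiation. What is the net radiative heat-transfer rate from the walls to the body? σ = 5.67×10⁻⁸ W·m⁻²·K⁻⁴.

For a small grey body in a large enclosure: P_net = εσA(T_body⁴ − T_wall⁴).
A = 4πr² = 0.02895 m²; T_body⁴ − T_wall⁴ = 11260 − 8.744×10⁷ = -8.743×10⁷ K⁴.
|P_net| = 0.69·5.67×10⁻⁸·0.02895·8.743×10⁷.

P_net ≈ 0.0990 W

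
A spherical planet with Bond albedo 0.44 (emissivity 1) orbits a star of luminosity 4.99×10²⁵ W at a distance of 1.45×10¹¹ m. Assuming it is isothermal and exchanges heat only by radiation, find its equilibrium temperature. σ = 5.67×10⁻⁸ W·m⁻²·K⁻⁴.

First find the stellar flux at distance d: S = L/(4πd²) = 4.99×10²⁵/(4π·(1.45×10¹¹)²) = 188.9 W/m².
For an isothermal sphere, absorbed (1−a)S·πr² = emitted σ·4πr²·T⁴, so T⁴ = (1−a)S/(4σ).
T⁴ = 0.560·188.9/(4·5.67×10⁻⁸) = 4.663×10⁸ K⁴.

T ≈ 147 K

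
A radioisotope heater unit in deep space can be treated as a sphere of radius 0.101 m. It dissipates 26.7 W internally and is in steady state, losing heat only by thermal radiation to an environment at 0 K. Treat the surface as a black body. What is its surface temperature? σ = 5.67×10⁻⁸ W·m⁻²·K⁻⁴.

Steady state: internal power = radiated power, P = εσA T⁴.
Radiating area A = 4πr² = 0.1282 m².
T⁴ = P/(εσA) = 26.7/(1.0·5.67×10⁻⁸·0.1282) = 3.673×10⁹ K⁴.
T = (3.673×10⁹)^(1/4).

T ≈ 246 K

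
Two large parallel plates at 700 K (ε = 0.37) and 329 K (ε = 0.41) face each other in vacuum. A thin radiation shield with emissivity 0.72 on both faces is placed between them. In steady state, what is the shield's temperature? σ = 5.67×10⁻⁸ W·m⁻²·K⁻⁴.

In steady state the net flux on the hot side equals that on the cold side.
σ(T₁⁴−T_s⁴)/D₁ = σ(T_s⁴−T₂⁴)/D₂, with D₁ = 1/ε₁+1/ε_s−1 = 3.092, D₂ = 1/ε_s+1/ε₂−1 = 2.828.
Solve for T_s⁴: T_s⁴ = (D₂·T₁⁴ + D₁·T₂⁴)/(D₁+D₂) = 1.208×10¹¹ K⁴.

T_s ≈ 590 K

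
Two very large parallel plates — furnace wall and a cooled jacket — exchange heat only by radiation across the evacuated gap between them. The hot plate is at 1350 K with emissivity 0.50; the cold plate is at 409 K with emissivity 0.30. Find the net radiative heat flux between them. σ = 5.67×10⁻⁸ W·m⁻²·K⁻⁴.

q ≈ 43100 W/m²

For two infinite grey parallel plates, q = σ(T₁⁴ − T₂⁴)/(1/ε₁ + 1/ε₂ − 1).
T₁⁴ − T₂⁴ = 3.322×10¹² − 2.798×10¹⁰ = 3.294×10¹² K⁴.
1/ε₁ + 1/ε₂ − 1 = 2.000 + 3.333 − 1 = 4.333.
q = 5.67×10⁻⁸ × 3.294×10¹² / 4.333.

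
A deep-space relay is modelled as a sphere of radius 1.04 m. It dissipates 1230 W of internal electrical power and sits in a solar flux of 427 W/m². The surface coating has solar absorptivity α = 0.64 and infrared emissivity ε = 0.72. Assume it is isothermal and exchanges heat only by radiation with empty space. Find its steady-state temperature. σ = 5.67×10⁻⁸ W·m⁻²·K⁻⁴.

At steady state, absorbed solar power + internal power = radiated power.
Absorbed: α·S·A_cross = 0.64·427·3.398 = 928.6 W (cross-section πr²).
Total input = 928.6 + 1230 = 2159 W.
Radiated: εσ·A_surf·T⁴ with A_surf = 4πr² = 13.59 m².
T⁴ = 2159/(0.72·5.67×10⁻⁸·13.59) = 3.890×10⁹ K⁴.

T ≈ 250 K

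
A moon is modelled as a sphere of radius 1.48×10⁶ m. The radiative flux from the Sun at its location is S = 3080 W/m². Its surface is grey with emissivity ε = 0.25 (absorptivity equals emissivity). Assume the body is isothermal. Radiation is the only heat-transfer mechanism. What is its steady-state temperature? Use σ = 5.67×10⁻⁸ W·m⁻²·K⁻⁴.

T ≈ 341 K

At equilibrium, absorbed power = emitted power.
Absorbing cross-section = πr² = 6.881×10¹² m²; emitting surface = 4πr² = 2.753×10¹³ m² (ratio 4).
εS·A_cross = εσ·A_surf·T⁴  ⇒  T⁴ = S/(4σ)   (ε cancels).
T⁴ = 3080/(4·5.67×10⁻⁸) = 1.358×10¹⁰ K⁴.
T = (1.358×10¹⁰)^(1/4).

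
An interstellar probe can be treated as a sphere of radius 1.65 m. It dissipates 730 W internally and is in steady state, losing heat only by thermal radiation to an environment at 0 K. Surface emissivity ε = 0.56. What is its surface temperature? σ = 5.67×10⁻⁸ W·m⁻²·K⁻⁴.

T ≈ 161 K

Steady state: internal power = radiated power, P = εσA T⁴.
Radiating area A = 4πr² = 34.21 m².
T⁴ = P/(εσA) = 730/(0.56·5.67×10⁻⁸·34.21) = 6.720×10⁸ K⁴.
T = (6.720×10⁸)^(1/4).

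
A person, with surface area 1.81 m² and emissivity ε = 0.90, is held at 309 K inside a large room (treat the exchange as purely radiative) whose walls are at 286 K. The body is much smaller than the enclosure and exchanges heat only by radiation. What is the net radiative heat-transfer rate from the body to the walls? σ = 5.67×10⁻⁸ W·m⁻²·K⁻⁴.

For a small grey body in a large enclosure: P_net = εσA(T_body⁴ − T_wall⁴).
A = 1.81 m²; T_body⁴ − T_wall⁴ = 9.117×10⁹ − 6.691×10⁹ = 2.426×10⁹ K⁴.
|P_net| = 0.90·5.67×10⁻⁸·1.810·2.426×10⁹.

P_net ≈ 224 W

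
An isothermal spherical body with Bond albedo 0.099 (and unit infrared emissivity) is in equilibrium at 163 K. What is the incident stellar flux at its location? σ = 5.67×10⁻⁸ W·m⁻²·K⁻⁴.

S ≈ 178 W/m²

(1−a)S·πr² = σ·4πr²·T⁴ ⇒ S = 4σT⁴/(1−a).
S = 4·5.67×10⁻⁸·7.059×10⁸/0.901.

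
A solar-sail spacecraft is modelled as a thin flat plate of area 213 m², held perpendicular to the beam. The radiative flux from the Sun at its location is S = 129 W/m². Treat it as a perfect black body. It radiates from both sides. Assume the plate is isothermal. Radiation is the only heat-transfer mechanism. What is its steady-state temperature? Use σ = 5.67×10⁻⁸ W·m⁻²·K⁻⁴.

At equilibrium, absorbed power = emitted power.
Absorbing cross-section = A = 213.0 m²; emitting surface = 2A = 426.0 m² (ratio 2).
S·A_cross = εσ·A_surf·T⁴  ⇒  T⁴ = S/(2σ).
T⁴ = 1.00·129/(2·5.67×10⁻⁸) = 1.138×10⁹ K⁴.
T = (1.138×10⁹)^(1/4).

T ≈ 184 K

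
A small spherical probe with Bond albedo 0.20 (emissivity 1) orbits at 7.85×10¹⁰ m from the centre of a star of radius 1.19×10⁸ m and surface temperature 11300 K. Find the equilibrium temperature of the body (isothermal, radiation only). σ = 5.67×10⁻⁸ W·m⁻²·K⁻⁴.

T ≈ 294 K

The star's surface emits σT_*⁴; at distance d the flux is S = σT_*⁴(R_*/d)².
S = 5.67×10⁻⁸·(11300)⁴·(1.19×10⁸/7.85×10¹⁰)² = 2124 W/m².
For an isothermal sphere T⁴ = (1−a)S/(4σ) = 7.494×10⁹ K⁴.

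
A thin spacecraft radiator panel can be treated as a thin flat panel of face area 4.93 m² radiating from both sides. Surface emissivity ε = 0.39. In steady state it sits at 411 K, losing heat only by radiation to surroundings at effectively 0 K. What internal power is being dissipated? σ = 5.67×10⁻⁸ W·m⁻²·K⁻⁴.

Steady state: P = εσA T⁴.
A = 2·4.93 = 9.860 m²; T⁴ = (411)⁴ = 2.853×10¹⁰ K⁴.
P = 0.39 × 5.67×10⁻⁸ × 9.860 × 2.853×10¹⁰.

P ≈ 6220 W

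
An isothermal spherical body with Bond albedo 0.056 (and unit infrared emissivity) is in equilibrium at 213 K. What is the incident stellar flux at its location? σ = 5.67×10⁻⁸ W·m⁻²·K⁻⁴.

S ≈ 495 W/m²

(1−a)S·πr² = σ·4πr²·T⁴ ⇒ S = 4σT⁴/(1−a).
S = 4·5.67×10⁻⁸·2.058×10⁹/0.944.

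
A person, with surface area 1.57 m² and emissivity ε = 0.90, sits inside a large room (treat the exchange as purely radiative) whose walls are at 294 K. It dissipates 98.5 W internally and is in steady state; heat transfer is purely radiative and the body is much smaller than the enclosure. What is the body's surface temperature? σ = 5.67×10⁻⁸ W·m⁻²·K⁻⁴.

T ≈ 305 K

For a small grey body in a large enclosure, net radiated power = εσA(T⁴ − T_w⁴).
Steady state: P = εσA(T⁴ − T_w⁴) with A = 1.57 m².
T⁴ = P/(εσA) + T_w⁴ = 98.5/(0.90·5.67×10⁻⁸·1.570) + (294)⁴
    = 1.229×10⁹ + 7.471×10⁹ = 8.701×10⁹ K⁴.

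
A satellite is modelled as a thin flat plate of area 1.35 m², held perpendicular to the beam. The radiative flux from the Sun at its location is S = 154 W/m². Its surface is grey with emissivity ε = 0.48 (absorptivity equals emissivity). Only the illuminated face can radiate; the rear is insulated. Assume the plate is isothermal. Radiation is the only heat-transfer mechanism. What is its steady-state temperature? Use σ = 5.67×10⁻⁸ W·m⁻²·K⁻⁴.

At equilibrium, absorbed power = emitted power.
Absorbing cross-section = A = 1.350 m²; emitting surface = A = 1.350 m² (ratio 1).
εS·A_cross = εσ·A_surf·T⁴  ⇒  T⁴ = S/(1σ)   (ε cancels).
T⁴ = 154/(1·5.67×10⁻⁸) = 2.716×10⁹ K⁴.
T = (2.716×10⁹)^(1/4).

T ≈ 228 K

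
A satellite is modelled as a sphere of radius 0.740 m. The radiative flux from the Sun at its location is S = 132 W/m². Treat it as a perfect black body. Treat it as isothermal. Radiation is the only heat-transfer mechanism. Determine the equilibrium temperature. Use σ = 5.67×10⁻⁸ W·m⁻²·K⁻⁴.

T ≈ 155 K

At equilibrium, absorbed power = emitted power.
Absorbing cross-section = πr² = 1.720 m²; emitting surface = 4πr² = 6.881 m² (ratio 4).
S·A_cross = εσ·A_surf·T⁴  ⇒  T⁴ = S/(4σ).
T⁴ = 1.00·132/(4·5.67×10⁻⁸) = 5.820×10⁸ K⁴.
T = (5.820×10⁸)^(1/4).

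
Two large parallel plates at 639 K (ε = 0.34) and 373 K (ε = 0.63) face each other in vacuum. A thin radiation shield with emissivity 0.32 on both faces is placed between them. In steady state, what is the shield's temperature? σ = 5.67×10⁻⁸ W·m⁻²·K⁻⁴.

T_s ≈ 535 K

In steady state the net flux on the hot side equals that on the cold side.
σ(T₁⁴−T_s⁴)/D₁ = σ(T_s⁴−T₂⁴)/D₂, with D₁ = 1/ε₁+1/ε_s−1 = 5.066, D₂ = 1/ε_s+1/ε₂−1 = 3.712.
Solve for T_s⁴: T_s⁴ = (D₂·T₁⁴ + D₁·T₂⁴)/(D₁+D₂) = 8.168×10¹⁰ K⁴.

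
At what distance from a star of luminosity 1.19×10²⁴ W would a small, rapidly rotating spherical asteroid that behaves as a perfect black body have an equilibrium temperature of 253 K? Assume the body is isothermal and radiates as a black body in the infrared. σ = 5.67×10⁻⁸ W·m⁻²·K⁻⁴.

d ≈ 1.01×10¹⁰ m

For an isothermal black-emitting sphere, (1−a)S·πr² = σ·4πr²·T⁴ ⇒ S = 4σT⁴/(1−a).
S = 4·5.67×10⁻⁸·(253)⁴/1.00 = 929.2 W/m².
Flux falls as S = L/(4πd²), so d = √(L/(4πS)) = √(1.19×10²⁴/(4π·929.2)).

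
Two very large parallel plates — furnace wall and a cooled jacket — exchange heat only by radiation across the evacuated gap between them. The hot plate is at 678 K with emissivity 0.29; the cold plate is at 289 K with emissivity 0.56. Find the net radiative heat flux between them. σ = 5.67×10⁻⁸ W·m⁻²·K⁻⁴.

For two infinite grey parallel plates, q = σ(T₁⁴ − T₂⁴)/(1/ε₁ + 1/ε₂ − 1).
T₁⁴ − T₂⁴ = 2.113×10¹¹ − 6.976×10⁹ = 2.043×10¹¹ K⁴.
1/ε₁ + 1/ε₂ − 1 = 3.448 + 1.786 − 1 = 4.234.
q = 5.67×10⁻⁸ × 2.043×10¹¹ / 4.234.

q ≈ 2740 W/m²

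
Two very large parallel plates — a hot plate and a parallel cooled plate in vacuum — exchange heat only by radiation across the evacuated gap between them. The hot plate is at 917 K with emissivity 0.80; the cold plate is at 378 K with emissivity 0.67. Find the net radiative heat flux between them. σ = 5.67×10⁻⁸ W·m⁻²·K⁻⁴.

q ≈ 22300 W/m²

For two infinite grey parallel plates, q = σ(T₁⁴ − T₂⁴)/(1/ε₁ + 1/ε₂ − 1).
T₁⁴ − T₂⁴ = 7.071×10¹¹ − 2.042×10¹⁰ = 6.867×10¹¹ K⁴.
1/ε₁ + 1/ε₂ − 1 = 1.250 + 1.493 − 1 = 1.743.
q = 5.67×10⁻⁸ × 6.867×10¹¹ / 1.743.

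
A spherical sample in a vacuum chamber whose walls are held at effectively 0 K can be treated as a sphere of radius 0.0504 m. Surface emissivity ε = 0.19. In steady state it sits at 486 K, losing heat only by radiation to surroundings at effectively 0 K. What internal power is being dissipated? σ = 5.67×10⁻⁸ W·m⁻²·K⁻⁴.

P ≈ 19.2 W

Steady state: P = εσA T⁴.
A = 4πr² = 0.03192 m²; T⁴ = (486)⁴ = 5.579×10¹⁰ K⁴.
P = 0.19 × 5.67×10⁻⁸ × 0.03192 × 5.579×10¹⁰.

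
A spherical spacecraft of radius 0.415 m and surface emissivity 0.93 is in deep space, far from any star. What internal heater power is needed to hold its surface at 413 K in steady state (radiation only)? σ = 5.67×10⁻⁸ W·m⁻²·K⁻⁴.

P = εσ·4πr²·T⁴.
4πr² = 2.164 m²; T⁴ = 2.909×10¹⁰ K⁴.
P = 0.93·5.67×10⁻⁸·2.164·2.909×10¹⁰.

P ≈ 3320 W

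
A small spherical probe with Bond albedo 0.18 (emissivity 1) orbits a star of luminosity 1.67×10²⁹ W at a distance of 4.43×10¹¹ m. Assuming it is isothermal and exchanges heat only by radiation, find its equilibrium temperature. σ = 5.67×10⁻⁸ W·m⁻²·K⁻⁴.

First find the stellar flux at distance d: S = L/(4πd²) = 1.67×10²⁹/(4π·(4.43×10¹¹)²) = 67720 W/m².
For an isothermal sphere, absorbed (1−a)S·πr² = emitted σ·4πr²·T⁴, so T⁴ = (1−a)S/(4σ).
T⁴ = 0.820·67720/(4·5.67×10⁻⁸) = 2.448×10¹¹ K⁴.

T ≈ 703 K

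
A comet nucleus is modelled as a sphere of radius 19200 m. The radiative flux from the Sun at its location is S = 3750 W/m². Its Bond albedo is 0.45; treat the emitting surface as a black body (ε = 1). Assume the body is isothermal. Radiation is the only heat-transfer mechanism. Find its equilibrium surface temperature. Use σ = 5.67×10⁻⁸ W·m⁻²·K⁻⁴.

T ≈ 309 K

At equilibrium, absorbed power = emitted power.
Absorbing cross-section = πr² = 1.158×10⁹ m²; emitting surface = 4πr² = 4.632×10⁹ m² (ratio 4).
(1−a)S·A_cross = εσ·A_surf·T⁴  ⇒  T⁴ = (1−a)S/(4σ).
T⁴ = 0.550·3750/(4·5.67×10⁻⁸) = 9.094×10⁹ K⁴.
T = (9.094×10⁹)^(1/4).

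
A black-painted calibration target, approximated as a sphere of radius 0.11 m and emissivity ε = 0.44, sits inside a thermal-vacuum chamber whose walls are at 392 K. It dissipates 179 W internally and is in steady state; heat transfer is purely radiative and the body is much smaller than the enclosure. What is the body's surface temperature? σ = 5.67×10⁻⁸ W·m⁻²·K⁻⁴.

For a small grey body in a large enclosure, net radiated power = εσA(T⁴ − T_w⁴).
Steady state: P = εσA(T⁴ − T_w⁴) with A = 4πr² = 0.1521 m².
T⁴ = P/(εσA) + T_w⁴ = 179/(0.44·5.67×10⁻⁸·0.1521) + (392)⁴
    = 4.719×10¹⁰ + 2.361×10¹⁰ = 7.080×10¹⁰ K⁴.

T ≈ 516 K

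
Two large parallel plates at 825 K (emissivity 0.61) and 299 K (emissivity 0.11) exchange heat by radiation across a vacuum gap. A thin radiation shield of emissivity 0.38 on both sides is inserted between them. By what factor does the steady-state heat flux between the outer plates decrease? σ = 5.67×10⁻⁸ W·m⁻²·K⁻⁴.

Without shield: q₀ = σΔ(T⁴)/(1/ε₁+1/ε₂−1) with denominator 9.730.
With shield the two gaps are in series; the resistances add: (1/ε₁+1/ε_s−1)+(1/ε_s+1/ε₂−1) = 3.271+10.72 = 13.99.
Heat-flux ratio q₀/q = 13.99/9.730.

factor ≈ 1.44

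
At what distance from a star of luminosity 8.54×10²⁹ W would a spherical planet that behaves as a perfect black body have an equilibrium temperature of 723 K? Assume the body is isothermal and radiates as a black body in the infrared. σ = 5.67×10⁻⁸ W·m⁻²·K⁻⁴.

d ≈ 1.05×10¹² m

For an isothermal black-emitting sphere, (1−a)S·πr² = σ·4πr²·T⁴ ⇒ S = 4σT⁴/(1−a).
S = 4·5.67×10⁻⁸·(723)⁴/1.00 = 61970 W/m².
Flux falls as S = L/(4πd²), so d = √(L/(4πS)) = √(8.54×10²⁹/(4π·61970)).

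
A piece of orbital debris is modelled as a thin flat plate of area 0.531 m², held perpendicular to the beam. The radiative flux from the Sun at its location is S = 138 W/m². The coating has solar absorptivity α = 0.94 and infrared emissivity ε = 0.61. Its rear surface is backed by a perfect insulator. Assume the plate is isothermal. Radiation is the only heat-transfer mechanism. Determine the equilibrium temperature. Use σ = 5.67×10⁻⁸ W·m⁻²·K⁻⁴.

At equilibrium, absorbed power = emitted power.
Absorbing cross-section = A = 0.5310 m²; emitting surface = A = 0.5310 m² (ratio 1).
αS·A_cross = εσ·A_surf·T⁴  ⇒  T⁴ = αS/(ε·1σ).
T⁴ = 0.940·138/(0.61·1·5.67×10⁻⁸) = 3.751×10⁹ K⁴.
T = (3.751×10⁹)^(1/4).

T ≈ 247 K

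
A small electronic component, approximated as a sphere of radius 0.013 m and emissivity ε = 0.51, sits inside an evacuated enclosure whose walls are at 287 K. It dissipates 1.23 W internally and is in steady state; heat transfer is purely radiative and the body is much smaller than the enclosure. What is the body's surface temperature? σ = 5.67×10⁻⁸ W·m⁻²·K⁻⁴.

T ≈ 405 K

For a small grey body in a large enclosure, net radiated power = εσA(T⁴ − T_w⁴).
Steady state: P = εσA(T⁴ − T_w⁴) with A = 4πr² = 0.002124 m².
T⁴ = P/(εσA) + T_w⁴ = 1.23/(0.51·5.67×10⁻⁸·0.002124) + (287)⁴
    = 2.003×10¹⁰ + 6.785×10⁹ = 2.681×10¹⁰ K⁴.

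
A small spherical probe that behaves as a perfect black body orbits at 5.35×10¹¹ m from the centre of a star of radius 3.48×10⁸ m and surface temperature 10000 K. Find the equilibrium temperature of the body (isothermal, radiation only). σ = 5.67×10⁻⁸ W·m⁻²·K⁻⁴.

The star's surface emits σT_*⁴; at distance d the flux is S = σT_*⁴(R_*/d)².
S = 5.67×10⁻⁸·(10000)⁴·(3.48×10⁸/5.35×10¹¹)² = 239.9 W/m².
For an isothermal sphere T⁴ = (1−a)S/(4σ) = 1.058×10⁹ K⁴.

T ≈ 180 K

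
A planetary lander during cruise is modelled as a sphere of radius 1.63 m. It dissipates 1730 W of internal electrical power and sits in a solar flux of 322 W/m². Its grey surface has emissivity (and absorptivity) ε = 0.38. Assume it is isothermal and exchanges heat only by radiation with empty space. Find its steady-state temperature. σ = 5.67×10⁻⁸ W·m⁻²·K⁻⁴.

T ≈ 249 K

At steady state, absorbed solar power + internal power = radiated power.
Absorbed: α·S·A_cross = 0.38·322·8.347 = 1021 W (cross-section πr²).
Total input = 1021 + 1730 = 2751 W.
Radiated: εσ·A_surf·T⁴ with A_surf = 4πr² = 33.39 m².
T⁴ = 2751/(0.38·5.67×10⁻⁸·33.39) = 3.825×10⁹ K⁴.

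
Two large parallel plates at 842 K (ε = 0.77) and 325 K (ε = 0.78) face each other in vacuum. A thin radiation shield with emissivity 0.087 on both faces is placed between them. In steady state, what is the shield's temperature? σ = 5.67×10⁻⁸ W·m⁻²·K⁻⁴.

T_s ≈ 712 K

In steady state the net flux on the hot side equals that on the cold side.
σ(T₁⁴−T_s⁴)/D₁ = σ(T_s⁴−T₂⁴)/D₂, with D₁ = 1/ε₁+1/ε_s−1 = 11.79, D₂ = 1/ε_s+1/ε₂−1 = 11.78.
Solve for T_s⁴: T_s⁴ = (D₂·T₁⁴ + D₁·T₂⁴)/(D₁+D₂) = 2.567×10¹¹ K⁴.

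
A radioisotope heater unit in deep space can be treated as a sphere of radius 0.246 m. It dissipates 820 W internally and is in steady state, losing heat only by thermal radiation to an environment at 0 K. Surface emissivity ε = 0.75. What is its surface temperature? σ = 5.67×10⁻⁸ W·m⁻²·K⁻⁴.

Steady state: internal power = radiated power, P = εσA T⁴.
Radiating area A = 4πr² = 0.7605 m².
T⁴ = P/(εσA) = 820/(0.75·5.67×10⁻⁸·0.7605) = 2.536×10¹⁰ K⁴.
T = (2.536×10¹⁰)^(1/4).

T ≈ 399 K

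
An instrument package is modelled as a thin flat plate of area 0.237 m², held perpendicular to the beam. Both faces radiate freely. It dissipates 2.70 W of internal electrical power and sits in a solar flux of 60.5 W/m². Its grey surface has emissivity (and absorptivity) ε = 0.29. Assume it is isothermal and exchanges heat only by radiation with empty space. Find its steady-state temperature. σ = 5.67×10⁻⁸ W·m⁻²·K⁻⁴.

T ≈ 172 K

At steady state, absorbed solar power + internal power = radiated power.
Absorbed: α·S·A_cross = 0.29·60.5·0.2370 = 4.158 W (cross-section A).
Total input = 4.158 + 2.70 = 6.858 W.
Radiated: εσ·A_surf·T⁴ with A_surf = 2A = 0.4740 m².
T⁴ = 6.858/(0.29·5.67×10⁻⁸·0.4740) = 8.799×10⁸ K⁴.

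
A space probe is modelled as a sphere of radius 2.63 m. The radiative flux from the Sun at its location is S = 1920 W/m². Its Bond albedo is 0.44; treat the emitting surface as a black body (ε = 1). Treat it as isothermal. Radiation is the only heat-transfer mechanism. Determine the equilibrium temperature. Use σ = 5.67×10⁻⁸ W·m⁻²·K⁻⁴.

T ≈ 262 K

At equilibrium, absorbed power = emitted power.
Absorbing cross-section = πr² = 21.73 m²; emitting surface = 4πr² = 86.92 m² (ratio 4).
(1−a)S·A_cross = εσ·A_surf·T⁴  ⇒  T⁴ = (1−a)S/(4σ).
T⁴ = 0.560·1920/(4·5.67×10⁻⁸) = 4.741×10⁹ K⁴.
T = (4.741×10⁹)^(1/4).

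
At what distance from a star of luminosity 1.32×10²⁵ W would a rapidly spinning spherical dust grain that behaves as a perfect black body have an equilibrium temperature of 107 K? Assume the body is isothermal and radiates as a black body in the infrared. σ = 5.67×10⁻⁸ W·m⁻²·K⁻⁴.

For an isothermal black-emitting sphere, (1−a)S·πr² = σ·4πr²·T⁴ ⇒ S = 4σT⁴/(1−a).
S = 4·5.67×10⁻⁸·(107)⁴/1.00 = 29.73 W/m².
Flux falls as S = L/(4πd²), so d = √(L/(4πS)) = √(1.32×10²⁵/(4π·29.73)).

d ≈ 1.88×10¹¹ m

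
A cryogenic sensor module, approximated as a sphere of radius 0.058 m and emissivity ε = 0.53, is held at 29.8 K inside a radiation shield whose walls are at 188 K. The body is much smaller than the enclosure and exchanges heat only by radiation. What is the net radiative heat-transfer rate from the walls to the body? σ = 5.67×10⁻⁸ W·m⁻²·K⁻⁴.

P_net ≈ 1.59 W

For a small grey body in a large enclosure: P_net = εσA(T_body⁴ − T_wall⁴).
A = 4πr² = 0.04227 m²; T_body⁴ − T_wall⁴ = 7.886×10⁵ − 1.249×10⁹ = -1.248×10⁹ K⁴.
|P_net| = 0.53·5.67×10⁻⁸·0.04227·1.248×10⁹.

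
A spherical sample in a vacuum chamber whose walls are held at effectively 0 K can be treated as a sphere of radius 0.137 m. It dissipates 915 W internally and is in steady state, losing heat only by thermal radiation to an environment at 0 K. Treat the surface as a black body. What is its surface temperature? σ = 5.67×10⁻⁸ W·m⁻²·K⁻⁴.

T ≈ 511 K

Steady state: internal power = radiated power, P = εσA T⁴.
Radiating area A = 4πr² = 0.2359 m².
T⁴ = P/(εσA) = 915/(1.0·5.67×10⁻⁸·0.2359) = 6.842×10¹⁰ K⁴.
T = (6.842×10¹⁰)^(1/4).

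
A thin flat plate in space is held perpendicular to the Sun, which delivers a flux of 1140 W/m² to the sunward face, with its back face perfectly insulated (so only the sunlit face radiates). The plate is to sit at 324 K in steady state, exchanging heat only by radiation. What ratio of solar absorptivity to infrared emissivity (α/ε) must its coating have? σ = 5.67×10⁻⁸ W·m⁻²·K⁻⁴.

α/ε ≈ 0.548

Balance: αS·A = εσ·1A·T⁴ ⇒ α/ε = σT⁴/S.
α/ε = 5.67×10⁻⁸·(324)⁴/1140 = 5.67×10⁻⁸·1.102×10¹⁰/1140.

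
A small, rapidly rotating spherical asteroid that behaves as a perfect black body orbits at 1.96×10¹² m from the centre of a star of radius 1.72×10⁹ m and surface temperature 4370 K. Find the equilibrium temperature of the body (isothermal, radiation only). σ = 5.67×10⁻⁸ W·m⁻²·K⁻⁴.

The star's surface emits σT_*⁴; at distance d the flux is S = σT_*⁴(R_*/d)².
S = 5.67×10⁻⁸·(4370)⁴·(1.72×10⁹/1.96×10¹²)² = 15.92 W/m².
For an isothermal sphere T⁴ = (1−a)S/(4σ) = 7.021×10⁷ K⁴.

T ≈ 91.5 K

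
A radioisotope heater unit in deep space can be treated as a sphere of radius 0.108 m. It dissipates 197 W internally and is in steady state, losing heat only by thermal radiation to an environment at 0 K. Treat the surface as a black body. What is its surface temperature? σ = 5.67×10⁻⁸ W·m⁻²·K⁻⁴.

T ≈ 392 K

Steady state: internal power = radiated power, P = εσA T⁴.
Radiating area A = 4πr² = 0.1466 m².
T⁴ = P/(εσA) = 197/(1.0·5.67×10⁻⁸·0.1466) = 2.370×10¹⁰ K⁴.
T = (2.370×10¹⁰)^(1/4).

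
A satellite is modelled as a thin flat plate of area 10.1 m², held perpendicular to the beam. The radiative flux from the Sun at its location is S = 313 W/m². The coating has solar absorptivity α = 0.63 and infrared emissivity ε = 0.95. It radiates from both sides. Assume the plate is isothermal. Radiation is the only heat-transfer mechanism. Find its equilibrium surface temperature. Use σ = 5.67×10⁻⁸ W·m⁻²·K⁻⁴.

At equilibrium, absorbed power = emitted power.
Absorbing cross-section = A = 10.10 m²; emitting surface = 2A = 20.20 m² (ratio 2).
αS·A_cross = εσ·A_surf·T⁴  ⇒  T⁴ = αS/(ε·2σ).
T⁴ = 0.630·313/(0.95·2·5.67×10⁻⁸) = 1.830×10⁹ K⁴.
T = (1.830×10⁹)^(1/4).

T ≈ 207 K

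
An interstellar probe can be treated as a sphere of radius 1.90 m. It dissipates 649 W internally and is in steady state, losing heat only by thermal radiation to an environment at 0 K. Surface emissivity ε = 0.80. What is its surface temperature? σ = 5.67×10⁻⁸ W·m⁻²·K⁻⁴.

T ≈ 133 K

Steady state: internal power = radiated power, P = εσA T⁴.
Radiating area A = 4πr² = 45.36 m².
T⁴ = P/(εσA) = 649/(0.80·5.67×10⁻⁸·45.36) = 3.154×10⁸ K⁴.
T = (3.154×10⁸)^(1/4).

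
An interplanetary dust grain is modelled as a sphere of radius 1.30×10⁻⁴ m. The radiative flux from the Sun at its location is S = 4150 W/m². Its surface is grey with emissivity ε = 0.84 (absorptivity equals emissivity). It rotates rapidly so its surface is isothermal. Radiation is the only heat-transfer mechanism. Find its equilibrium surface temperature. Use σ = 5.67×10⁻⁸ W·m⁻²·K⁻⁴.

T ≈ 368 K

At equilibrium, absorbed power = emitted power.
Absorbing cross-section = πr² = 5.309×10⁻⁸ m²; emitting surface = 4πr² = 2.124×10⁻⁷ m² (ratio 4).
εS·A_cross = εσ·A_surf·T⁴  ⇒  T⁴ = S/(4σ)   (ε cancels).
T⁴ = 4150/(4·5.67×10⁻⁸) = 1.830×10¹⁰ K⁴.
T = (1.830×10¹⁰)^(1/4).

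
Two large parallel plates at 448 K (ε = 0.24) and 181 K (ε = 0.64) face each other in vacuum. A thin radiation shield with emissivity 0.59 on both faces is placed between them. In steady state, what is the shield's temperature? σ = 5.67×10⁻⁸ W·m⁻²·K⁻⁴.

T_s ≈ 341 K

In steady state the net flux on the hot side equals that on the cold side.
σ(T₁⁴−T_s⁴)/D₁ = σ(T_s⁴−T₂⁴)/D₂, with D₁ = 1/ε₁+1/ε_s−1 = 4.862, D₂ = 1/ε_s+1/ε₂−1 = 2.257.
Solve for T_s⁴: T_s⁴ = (D₂·T₁⁴ + D₁·T₂⁴)/(D₁+D₂) = 1.351×10¹⁰ K⁴.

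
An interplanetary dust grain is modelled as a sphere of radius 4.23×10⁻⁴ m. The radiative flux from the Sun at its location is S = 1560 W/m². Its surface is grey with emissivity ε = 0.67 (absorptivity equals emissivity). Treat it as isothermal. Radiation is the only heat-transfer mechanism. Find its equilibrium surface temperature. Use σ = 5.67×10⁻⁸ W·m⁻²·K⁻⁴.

At equilibrium, absorbed power = emitted power.
Absorbing cross-section = πr² = 5.621×10⁻⁷ m²; emitting surface = 4πr² = 2.248×10⁻⁶ m² (ratio 4).
εS·A_cross = εσ·A_surf·T⁴  ⇒  T⁴ = S/(4σ)   (ε cancels).
T⁴ = 1560/(4·5.67×10⁻⁸) = 6.878×10⁹ K⁴.
T = (6.878×10⁹)^(1/4).

T ≈ 288 K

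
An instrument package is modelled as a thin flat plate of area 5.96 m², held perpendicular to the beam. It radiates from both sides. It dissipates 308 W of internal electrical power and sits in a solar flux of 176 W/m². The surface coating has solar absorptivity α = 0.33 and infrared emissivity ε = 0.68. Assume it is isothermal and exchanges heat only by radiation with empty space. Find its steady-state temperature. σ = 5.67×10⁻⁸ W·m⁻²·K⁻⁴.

T ≈ 194 K

At steady state, absorbed solar power + internal power = radiated power.
Absorbed: α·S·A_cross = 0.33·176·5.960 = 346.2 W (cross-section A).
Total input = 346.2 + 308 = 654.2 W.
Radiated: εσ·A_surf·T⁴ with A_surf = 2A = 11.92 m².
T⁴ = 654.2/(0.68·5.67×10⁻⁸·11.92) = 1.423×10⁹ K⁴.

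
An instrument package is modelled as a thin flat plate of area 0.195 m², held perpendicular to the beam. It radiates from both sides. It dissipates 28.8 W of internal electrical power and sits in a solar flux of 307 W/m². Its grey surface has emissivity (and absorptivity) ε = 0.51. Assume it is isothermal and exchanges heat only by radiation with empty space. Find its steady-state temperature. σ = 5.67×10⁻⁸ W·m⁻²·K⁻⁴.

At steady state, absorbed solar power + internal power = radiated power.
Absorbed: α·S·A_cross = 0.51·307·0.1950 = 30.53 W (cross-section A).
Total input = 30.53 + 28.8 = 59.33 W.
Radiated: εσ·A_surf·T⁴ with A_surf = 2A = 0.3900 m².
T⁴ = 59.33/(0.51·5.67×10⁻⁸·0.3900) = 5.261×10⁹ K⁴.

T ≈ 269 K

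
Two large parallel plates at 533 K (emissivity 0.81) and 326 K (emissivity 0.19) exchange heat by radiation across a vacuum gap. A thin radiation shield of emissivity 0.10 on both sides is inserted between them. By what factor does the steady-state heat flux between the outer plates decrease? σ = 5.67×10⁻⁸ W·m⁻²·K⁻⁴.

factor ≈ 4.46

Without shield: q₀ = σΔ(T⁴)/(1/ε₁+1/ε₂−1) with denominator 5.498.
With shield the two gaps are in series; the resistances add: (1/ε₁+1/ε_s−1)+(1/ε_s+1/ε₂−1) = 10.23+14.26 = 24.50.
Heat-flux ratio q₀/q = 24.50/5.498.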